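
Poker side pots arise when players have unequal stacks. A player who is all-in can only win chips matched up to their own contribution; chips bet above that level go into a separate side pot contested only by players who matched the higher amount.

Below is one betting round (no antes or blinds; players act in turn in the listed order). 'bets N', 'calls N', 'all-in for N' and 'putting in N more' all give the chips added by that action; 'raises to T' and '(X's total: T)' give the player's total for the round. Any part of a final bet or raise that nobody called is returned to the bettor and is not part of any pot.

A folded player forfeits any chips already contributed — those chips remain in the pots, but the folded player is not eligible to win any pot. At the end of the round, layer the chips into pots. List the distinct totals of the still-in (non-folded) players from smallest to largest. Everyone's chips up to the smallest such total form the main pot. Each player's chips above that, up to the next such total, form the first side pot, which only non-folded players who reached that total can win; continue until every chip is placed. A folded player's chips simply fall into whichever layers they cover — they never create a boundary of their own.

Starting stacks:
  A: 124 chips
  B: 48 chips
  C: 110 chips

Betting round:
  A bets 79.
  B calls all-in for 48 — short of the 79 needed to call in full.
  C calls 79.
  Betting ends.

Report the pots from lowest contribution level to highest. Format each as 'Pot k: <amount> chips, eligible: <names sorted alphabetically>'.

Pot 1: 144 chips, eligible: A, B, C
Pot 2: 62 chips, eligible: A, C

Derivation:
Contributions: A=79, B=48, C=79
Pot levels (distinct totals of non-folded players): 48, 79
Layer 1-48: 48 each from A, B, C = 48*3 = 144 chips; eligible A, B, C
Layer 49-79: 31 each from A, C = 31*2 = 62 chips; eligible A, C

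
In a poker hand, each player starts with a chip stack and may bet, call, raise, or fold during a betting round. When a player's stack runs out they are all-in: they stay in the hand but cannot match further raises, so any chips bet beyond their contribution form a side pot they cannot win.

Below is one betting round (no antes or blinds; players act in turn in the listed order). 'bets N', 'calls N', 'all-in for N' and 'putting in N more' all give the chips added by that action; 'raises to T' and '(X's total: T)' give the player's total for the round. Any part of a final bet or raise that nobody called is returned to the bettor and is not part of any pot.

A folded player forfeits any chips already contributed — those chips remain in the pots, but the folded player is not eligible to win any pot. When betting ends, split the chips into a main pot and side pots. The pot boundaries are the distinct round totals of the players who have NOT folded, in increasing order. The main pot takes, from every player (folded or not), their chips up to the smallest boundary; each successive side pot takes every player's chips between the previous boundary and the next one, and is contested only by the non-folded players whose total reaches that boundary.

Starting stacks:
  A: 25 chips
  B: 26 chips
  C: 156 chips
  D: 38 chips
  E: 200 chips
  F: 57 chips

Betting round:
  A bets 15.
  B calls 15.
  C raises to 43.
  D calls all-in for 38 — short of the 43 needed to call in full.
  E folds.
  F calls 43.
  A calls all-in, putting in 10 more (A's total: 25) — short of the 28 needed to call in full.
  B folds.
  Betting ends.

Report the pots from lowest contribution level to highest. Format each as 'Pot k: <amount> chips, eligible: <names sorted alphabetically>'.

Contributions: A=25, B=15, C=43, D=38, F=43
Folded: B, E
Pot levels (distinct totals of non-folded players): 25, 38, 43
Layer 1-25: A 25 + B 15 + C 25 + D 25 + F 25 = 115 chips; eligible A, C, D, F
Layer 26-38: 13 each from C, D, F = 13*3 = 39 chips; eligible C, D, F
Layer 39-43: 5 each from C, F = 5*2 = 10 chips; eligible C, F

Pot 1: 115 chips, eligible: A, C, D, F
Pot 2: 39 chips, eligible: C, D, F
Pot 3: 10 chips, eligible: C, F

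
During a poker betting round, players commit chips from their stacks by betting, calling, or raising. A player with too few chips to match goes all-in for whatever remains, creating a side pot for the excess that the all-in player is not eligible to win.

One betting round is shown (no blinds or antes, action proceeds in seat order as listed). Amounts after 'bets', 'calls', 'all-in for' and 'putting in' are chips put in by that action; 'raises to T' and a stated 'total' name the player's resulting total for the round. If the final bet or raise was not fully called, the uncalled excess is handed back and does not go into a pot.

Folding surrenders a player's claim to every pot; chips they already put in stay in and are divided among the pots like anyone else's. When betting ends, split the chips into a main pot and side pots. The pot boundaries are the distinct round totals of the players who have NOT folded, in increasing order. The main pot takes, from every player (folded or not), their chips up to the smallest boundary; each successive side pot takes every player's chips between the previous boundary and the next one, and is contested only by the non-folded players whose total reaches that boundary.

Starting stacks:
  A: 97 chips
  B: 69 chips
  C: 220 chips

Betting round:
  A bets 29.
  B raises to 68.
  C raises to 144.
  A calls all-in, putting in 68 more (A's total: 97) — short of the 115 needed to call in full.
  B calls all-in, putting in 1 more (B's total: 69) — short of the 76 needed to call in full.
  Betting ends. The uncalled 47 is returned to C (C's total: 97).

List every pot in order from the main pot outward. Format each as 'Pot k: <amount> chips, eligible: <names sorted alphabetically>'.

Pot 1: 207 chips, eligible: A, B, C
Pot 2: 56 chips, eligible: A, C

Derivation:
Contributions (after 47 returned to C): A=97, B=69, C=97
Pot levels (distinct totals of non-folded players): 69, 97
Layer 1-69: 69 each from A, B, C = 69*3 = 207 chips; eligible A, B, C
Layer 70-97: 28 each from A, C = 28*2 = 56 chips; eligible A, C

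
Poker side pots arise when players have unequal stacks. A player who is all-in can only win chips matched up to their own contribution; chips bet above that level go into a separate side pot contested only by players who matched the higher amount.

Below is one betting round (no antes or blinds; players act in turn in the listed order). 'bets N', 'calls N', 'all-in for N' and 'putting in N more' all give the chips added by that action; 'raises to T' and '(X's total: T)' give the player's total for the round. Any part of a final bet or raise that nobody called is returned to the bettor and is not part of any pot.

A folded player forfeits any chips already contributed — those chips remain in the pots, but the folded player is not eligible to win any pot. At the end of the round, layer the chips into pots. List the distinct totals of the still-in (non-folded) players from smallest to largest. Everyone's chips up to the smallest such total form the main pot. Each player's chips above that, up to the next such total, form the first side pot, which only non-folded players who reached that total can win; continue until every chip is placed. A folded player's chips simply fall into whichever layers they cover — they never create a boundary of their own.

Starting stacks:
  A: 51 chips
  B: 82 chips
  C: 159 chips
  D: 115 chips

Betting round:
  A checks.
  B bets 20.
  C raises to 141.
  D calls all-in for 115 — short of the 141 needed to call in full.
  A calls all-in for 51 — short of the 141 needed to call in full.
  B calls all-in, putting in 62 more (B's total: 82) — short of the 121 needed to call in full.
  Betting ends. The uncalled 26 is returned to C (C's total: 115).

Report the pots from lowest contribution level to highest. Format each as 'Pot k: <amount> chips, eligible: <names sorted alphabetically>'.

Pot 1: 204 chips, eligible: A, B, C, D
Pot 2: 93 chips, eligible: B, C, D
Pot 3: 66 chips, eligible: C, D

Derivation:
Contributions (after 26 returned to C): A=51, B=82, C=115, D=115
Pot levels (distinct totals of non-folded players): 51, 82, 115
Layer 1-51: 51 each from A, B, C, D = 51*4 = 204 chips; eligible A, B, C, D
Layer 52-82: 31 each from B, C, D = 31*3 = 93 chips; eligible B, C, D
Layer 83-115: 33 each from C, D = 33*2 = 66 chips; eligible C, D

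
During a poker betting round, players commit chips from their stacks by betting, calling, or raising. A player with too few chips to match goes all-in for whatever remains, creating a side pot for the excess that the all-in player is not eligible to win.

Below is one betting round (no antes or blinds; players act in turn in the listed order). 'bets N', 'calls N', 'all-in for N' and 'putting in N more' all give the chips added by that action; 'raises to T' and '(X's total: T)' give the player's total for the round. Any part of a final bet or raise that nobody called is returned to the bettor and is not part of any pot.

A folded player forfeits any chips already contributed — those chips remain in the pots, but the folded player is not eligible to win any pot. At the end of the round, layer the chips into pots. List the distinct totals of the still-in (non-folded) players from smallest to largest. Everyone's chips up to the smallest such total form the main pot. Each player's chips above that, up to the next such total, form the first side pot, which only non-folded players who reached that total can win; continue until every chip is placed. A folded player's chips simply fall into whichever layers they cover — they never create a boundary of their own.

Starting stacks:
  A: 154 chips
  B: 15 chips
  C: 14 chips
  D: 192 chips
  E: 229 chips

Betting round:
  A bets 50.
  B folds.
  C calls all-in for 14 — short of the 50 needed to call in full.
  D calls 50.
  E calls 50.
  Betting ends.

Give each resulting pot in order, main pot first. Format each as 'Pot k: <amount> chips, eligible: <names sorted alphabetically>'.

Contributions: A=50, C=14, D=50, E=50
Folded: B
Pot levels (distinct totals of non-folded players): 14, 50
Layer 1-14: 14 each from A, C, D, E = 14*4 = 56 chips; eligible A, C, D, E
Layer 15-50: 36 each from A, D, E = 36*3 = 108 chips; eligible A, D, E

Pot 1: 56 chips, eligible: A, C, D, E
Pot 2: 108 chips, eligible: A, D, E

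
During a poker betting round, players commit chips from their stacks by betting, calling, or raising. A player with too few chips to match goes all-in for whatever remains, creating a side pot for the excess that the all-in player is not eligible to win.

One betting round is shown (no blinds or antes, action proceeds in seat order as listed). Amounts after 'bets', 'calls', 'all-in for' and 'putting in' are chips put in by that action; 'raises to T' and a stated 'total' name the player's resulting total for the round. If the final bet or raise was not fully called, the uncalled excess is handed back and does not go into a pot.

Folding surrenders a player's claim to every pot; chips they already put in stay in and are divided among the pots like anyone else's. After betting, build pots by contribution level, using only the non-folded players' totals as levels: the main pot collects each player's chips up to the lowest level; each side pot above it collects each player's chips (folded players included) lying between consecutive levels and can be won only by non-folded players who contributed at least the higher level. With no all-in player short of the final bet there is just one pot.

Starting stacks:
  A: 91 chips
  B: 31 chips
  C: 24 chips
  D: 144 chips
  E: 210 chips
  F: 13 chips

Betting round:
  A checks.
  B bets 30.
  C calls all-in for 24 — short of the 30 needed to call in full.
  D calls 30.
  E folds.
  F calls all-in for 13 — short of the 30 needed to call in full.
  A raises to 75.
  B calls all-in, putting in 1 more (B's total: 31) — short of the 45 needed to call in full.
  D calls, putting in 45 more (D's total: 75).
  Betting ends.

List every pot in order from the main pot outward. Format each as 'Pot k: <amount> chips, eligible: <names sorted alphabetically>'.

Contributions: A=75, B=31, C=24, D=75, F=13
Folded: E
Pot levels (distinct totals of non-folded players): 13, 24, 31, 75
Layer 1-13: 13 each from A, B, C, D, F = 13*5 = 65 chips; eligible A, B, C, D, F
Layer 14-24: 11 each from A, B, C, D = 11*4 = 44 chips; eligible A, B, C, D
Layer 25-31: 7 each from A, B, D = 7*3 = 21 chips; eligible A, B, D
Layer 32-75: 44 each from A, D = 44*2 = 88 chips; eligible A, D

Pot 1: 65 chips, eligible: A, B, C, D, F
Pot 2: 44 chips, eligible: A, B, C, D
Pot 3: 21 chips, eligible: A, B, D
Pot 4: 88 chips, eligible: A, D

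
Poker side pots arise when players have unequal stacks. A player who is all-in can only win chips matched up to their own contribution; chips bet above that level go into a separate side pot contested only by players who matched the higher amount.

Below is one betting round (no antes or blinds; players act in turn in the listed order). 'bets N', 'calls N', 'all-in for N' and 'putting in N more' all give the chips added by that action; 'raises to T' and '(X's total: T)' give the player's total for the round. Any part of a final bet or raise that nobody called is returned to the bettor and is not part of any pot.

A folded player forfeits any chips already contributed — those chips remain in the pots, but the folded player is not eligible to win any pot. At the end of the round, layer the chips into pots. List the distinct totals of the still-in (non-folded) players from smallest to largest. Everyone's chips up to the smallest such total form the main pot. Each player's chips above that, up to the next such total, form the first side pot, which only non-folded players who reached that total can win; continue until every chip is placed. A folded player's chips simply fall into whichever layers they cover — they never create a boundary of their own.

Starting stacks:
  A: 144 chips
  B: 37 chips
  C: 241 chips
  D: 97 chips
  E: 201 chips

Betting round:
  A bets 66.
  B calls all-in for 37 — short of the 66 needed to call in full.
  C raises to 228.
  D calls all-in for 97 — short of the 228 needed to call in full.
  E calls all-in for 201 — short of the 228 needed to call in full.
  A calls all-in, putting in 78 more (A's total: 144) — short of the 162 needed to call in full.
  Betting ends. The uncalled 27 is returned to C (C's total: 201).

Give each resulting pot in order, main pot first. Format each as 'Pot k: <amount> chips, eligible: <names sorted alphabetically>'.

Contributions (after 27 returned to C): A=144, B=37, C=201, D=97, E=201
Pot levels (distinct totals of non-folded players): 37, 97, 144, 201
Layer 1-37: 37 each from A, B, C, D, E = 37*5 = 185 chips; eligible A, B, C, D, E
Layer 38-97: 60 each from A, C, D, E = 60*4 = 240 chips; eligible A, C, D, E
Layer 98-144: 47 each from A, C, E = 47*3 = 141 chips; eligible A, C, E
Layer 145-201: 57 each from C, E = 57*2 = 114 chips; eligible C, E

Pot 1: 185 chips, eligible: A, B, C, D, E
Pot 2: 240 chips, eligible: A, C, D, E
Pot 3: 141 chips, eligible: A, C, E
Pot 4: 114 chips, eligible: C, E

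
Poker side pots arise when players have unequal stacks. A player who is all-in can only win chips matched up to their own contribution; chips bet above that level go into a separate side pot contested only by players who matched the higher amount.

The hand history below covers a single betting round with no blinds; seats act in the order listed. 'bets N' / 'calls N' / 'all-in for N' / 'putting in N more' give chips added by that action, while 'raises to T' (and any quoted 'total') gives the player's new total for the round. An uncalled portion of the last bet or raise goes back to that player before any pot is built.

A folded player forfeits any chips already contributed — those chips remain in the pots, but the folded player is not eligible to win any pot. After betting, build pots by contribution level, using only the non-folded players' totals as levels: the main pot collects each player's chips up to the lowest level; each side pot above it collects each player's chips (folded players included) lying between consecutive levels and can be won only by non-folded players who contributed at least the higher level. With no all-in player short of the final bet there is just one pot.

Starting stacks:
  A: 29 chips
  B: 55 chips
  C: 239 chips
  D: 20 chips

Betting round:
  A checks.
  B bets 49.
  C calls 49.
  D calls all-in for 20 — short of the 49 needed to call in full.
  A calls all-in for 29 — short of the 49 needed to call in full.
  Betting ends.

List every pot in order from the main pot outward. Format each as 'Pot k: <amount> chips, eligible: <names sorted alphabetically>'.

Pot 1: 80 chips, eligible: A, B, C, D
Pot 2: 27 chips, eligible: A, B, C
Pot 3: 40 chips, eligible: B, C

Derivation:
Contributions: A=29, B=49, C=49, D=20
Pot levels (distinct totals of non-folded players): 20, 29, 49
Layer 1-20: 20 each from A, B, C, D = 20*4 = 80 chips; eligible A, B, C, D
Layer 21-29: 9 each from A, B, C = 9*3 = 27 chips; eligible A, B, C
Layer 30-49: 20 each from B, C = 20*2 = 40 chips; eligible B, C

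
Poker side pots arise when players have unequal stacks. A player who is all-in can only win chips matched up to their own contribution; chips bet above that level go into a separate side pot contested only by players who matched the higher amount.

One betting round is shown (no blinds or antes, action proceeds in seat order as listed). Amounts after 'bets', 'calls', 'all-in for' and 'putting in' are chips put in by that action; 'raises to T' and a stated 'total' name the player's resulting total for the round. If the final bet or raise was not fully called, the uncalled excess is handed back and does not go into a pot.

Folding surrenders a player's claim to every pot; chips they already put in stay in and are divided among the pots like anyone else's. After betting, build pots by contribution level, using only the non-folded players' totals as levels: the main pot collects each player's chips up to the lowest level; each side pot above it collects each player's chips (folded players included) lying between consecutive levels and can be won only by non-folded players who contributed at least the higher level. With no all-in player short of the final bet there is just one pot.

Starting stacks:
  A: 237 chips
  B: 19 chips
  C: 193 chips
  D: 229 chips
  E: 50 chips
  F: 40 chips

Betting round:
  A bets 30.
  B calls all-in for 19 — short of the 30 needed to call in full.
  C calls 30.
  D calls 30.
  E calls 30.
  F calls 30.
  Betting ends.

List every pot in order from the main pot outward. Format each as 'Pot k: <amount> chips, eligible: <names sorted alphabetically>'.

Pot 1: 114 chips, eligible: A, B, C, D, E, F
Pot 2: 55 chips, eligible: A, C, D, E, F

Derivation:
Contributions: A=30, B=19, C=30, D=30, E=30, F=30
Pot levels (distinct totals of non-folded players): 19, 30
Layer 1-19: 19 each from A, B, C, D, E, F = 19*6 = 114 chips; eligible A, B, C, D, E, F
Layer 20-30: 11 each from A, C, D, E, F = 11*5 = 55 chips; eligible A, C, D, E, F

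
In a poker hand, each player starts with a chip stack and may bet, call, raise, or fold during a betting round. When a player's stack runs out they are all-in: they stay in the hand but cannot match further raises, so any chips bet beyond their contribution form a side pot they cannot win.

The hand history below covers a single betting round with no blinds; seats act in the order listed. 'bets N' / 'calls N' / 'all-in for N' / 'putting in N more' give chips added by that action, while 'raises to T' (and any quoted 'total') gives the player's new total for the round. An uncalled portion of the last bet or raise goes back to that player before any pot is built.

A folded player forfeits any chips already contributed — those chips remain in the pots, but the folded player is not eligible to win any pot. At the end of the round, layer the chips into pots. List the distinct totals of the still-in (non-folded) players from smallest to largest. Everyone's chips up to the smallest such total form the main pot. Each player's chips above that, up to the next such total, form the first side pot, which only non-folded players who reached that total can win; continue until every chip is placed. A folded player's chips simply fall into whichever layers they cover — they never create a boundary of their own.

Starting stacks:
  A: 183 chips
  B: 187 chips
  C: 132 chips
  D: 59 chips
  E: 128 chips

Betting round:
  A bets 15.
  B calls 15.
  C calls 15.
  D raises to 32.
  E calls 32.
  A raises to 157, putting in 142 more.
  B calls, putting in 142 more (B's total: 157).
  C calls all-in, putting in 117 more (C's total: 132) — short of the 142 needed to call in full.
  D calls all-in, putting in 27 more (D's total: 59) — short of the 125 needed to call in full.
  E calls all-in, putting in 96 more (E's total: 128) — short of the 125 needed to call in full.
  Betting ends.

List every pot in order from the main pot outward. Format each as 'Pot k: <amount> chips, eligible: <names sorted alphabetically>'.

Contributions: A=157, B=157, C=132, D=59, E=128
Pot levels (distinct totals of non-folded players): 59, 128, 132, 157
Layer 1-59: 59 each from A, B, C, D, E = 59*5 = 295 chips; eligible A, B, C, D, E
Layer 60-128: 69 each from A, B, C, E = 69*4 = 276 chips; eligible A, B, C, E
Layer 129-132: 4 each from A, B, C = 4*3 = 12 chips; eligible A, B, C
Layer 133-157: 25 each from A, B = 25*2 = 50 chips; eligible A, B

Pot 1: 295 chips, eligible: A, B, C, D, E
Pot 2: 276 chips, eligible: A, B, C, E
Pot 3: 12 chips, eligible: A, B, C
Pot 4: 50 chips, eligible: A, B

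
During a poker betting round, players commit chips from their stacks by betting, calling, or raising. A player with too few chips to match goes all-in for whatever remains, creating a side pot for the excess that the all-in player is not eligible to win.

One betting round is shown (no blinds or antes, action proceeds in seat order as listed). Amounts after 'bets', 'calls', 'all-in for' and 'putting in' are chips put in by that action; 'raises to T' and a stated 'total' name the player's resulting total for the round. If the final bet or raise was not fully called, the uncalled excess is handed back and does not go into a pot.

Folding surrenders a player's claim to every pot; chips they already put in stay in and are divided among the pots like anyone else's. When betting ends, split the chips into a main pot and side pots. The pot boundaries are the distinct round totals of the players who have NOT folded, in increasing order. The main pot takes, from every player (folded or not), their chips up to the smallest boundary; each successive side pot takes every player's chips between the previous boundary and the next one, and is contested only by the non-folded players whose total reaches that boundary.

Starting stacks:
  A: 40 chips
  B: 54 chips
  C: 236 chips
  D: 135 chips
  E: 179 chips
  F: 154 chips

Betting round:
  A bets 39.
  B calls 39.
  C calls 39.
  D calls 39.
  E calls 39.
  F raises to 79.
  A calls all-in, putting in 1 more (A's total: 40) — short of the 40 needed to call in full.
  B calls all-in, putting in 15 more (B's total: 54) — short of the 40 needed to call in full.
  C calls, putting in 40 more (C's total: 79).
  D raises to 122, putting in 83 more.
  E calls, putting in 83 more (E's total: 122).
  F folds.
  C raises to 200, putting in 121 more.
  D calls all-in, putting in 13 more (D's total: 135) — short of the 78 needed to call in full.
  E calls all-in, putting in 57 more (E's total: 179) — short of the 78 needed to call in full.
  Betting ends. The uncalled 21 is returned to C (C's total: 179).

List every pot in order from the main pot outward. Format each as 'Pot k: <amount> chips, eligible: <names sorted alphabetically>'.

Pot 1: 240 chips, eligible: A, B, C, D, E
Pot 2: 70 chips, eligible: B, C, D, E
Pot 3: 268 chips, eligible: C, D, E
Pot 4: 88 chips, eligible: C, E

Derivation:
Contributions (after 21 returned to C): A=40, B=54, C=179, D=135, E=179, F=79
Folded: F
Pot levels (distinct totals of non-folded players): 40, 54, 135, 179
Layer 1-40: 40 each from A, B, C, D, E, F = 40*6 = 240 chips; eligible A, B, C, D, E
Layer 41-54: 14 each from B, C, D, E, F = 14*5 = 70 chips; eligible B, C, D, E
Layer 55-135: C 81 + D 81 + E 81 + F 25 = 268 chips; eligible C, D, E
Layer 136-179: 44 each from C, E = 44*2 = 88 chips; eligible C, E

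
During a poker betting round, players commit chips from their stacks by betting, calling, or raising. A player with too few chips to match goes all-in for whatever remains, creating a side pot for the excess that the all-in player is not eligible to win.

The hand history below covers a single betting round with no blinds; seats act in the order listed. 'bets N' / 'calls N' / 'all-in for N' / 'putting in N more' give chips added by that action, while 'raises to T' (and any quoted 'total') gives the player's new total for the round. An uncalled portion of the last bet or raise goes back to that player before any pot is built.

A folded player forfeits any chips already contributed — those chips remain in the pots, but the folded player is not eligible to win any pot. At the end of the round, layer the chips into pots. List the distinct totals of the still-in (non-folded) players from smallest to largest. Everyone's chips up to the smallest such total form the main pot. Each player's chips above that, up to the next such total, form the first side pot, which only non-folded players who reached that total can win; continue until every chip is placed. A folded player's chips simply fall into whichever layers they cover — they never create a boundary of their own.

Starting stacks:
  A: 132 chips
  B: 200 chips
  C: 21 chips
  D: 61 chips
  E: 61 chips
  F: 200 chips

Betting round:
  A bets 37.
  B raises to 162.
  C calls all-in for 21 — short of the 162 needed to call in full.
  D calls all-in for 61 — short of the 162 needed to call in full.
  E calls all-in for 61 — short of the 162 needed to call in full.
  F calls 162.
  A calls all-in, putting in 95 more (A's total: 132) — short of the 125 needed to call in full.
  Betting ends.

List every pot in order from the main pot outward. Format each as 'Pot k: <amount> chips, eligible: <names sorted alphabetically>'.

Contributions: A=132, B=162, C=21, D=61, E=61, F=162
Pot levels (distinct totals of non-folded players): 21, 61, 132, 162
Layer 1-21: 21 each from A, B, C, D, E, F = 21*6 = 126 chips; eligible A, B, C, D, E, F
Layer 22-61: 40 each from A, B, D, E, F = 40*5 = 200 chips; eligible A, B, D, E, F
Layer 62-132: 71 each from A, B, F = 71*3 = 213 chips; eligible A, B, F
Layer 133-162: 30 each from B, F = 30*2 = 60 chips; eligible B, F

Pot 1: 126 chips, eligible: A, B, C, D, E, F
Pot 2: 200 chips, eligible: A, B, D, E, F
Pot 3: 213 chips, eligible: A, B, F
Pot 4: 60 chips, eligible: B, F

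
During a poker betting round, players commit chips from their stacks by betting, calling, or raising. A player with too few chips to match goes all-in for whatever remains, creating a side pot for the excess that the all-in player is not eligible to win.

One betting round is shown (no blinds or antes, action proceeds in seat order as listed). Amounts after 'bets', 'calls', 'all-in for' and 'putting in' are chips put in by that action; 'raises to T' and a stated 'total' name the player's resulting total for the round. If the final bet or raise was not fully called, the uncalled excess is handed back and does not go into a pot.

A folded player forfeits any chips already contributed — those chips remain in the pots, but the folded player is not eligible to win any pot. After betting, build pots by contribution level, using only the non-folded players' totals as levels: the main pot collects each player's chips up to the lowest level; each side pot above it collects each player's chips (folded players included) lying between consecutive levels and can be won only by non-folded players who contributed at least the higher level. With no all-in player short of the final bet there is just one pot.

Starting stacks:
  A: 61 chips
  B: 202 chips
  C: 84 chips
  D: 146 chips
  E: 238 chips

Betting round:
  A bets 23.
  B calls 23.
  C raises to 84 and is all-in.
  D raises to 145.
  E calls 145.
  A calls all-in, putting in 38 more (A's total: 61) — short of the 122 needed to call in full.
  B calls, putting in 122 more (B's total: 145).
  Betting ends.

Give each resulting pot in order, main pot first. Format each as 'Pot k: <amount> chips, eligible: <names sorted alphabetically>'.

Pot 1: 305 chips, eligible: A, B, C, D, E
Pot 2: 92 chips, eligible: B, C, D, E
Pot 3: 183 chips, eligible: B, D, E

Derivation:
Contributions: A=61, B=145, C=84, D=145, E=145
Pot levels (distinct totals of non-folded players): 61, 84, 145
Layer 1-61: 61 each from A, B, C, D, E = 61*5 = 305 chips; eligible A, B, C, D, E
Layer 62-84: 23 each from B, C, D, E = 23*4 = 92 chips; eligible B, C, D, E
Layer 85-145: 61 each from B, D, E = 61*3 = 183 chips; eligible B, D, E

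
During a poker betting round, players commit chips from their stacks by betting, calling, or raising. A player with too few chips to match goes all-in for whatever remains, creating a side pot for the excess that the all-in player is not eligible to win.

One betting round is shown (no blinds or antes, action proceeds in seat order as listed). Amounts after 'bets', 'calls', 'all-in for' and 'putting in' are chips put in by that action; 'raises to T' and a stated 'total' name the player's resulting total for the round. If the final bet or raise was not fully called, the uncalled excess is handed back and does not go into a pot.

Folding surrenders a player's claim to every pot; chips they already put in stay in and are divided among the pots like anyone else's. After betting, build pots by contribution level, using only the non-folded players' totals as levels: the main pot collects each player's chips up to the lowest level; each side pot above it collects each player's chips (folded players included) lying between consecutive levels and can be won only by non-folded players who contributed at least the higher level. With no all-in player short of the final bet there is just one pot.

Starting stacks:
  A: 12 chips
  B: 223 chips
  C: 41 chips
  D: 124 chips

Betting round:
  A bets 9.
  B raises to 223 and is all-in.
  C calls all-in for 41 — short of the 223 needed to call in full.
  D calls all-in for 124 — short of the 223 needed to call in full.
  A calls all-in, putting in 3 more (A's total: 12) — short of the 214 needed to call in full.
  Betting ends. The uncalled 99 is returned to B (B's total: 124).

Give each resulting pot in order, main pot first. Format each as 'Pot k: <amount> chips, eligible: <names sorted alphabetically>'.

Contributions (after 99 returned to B): A=12, B=124, C=41, D=124
Pot levels (distinct totals of non-folded players): 12, 41, 124
Layer 1-12: 12 each from A, B, C, D = 12*4 = 48 chips; eligible A, B, C, D
Layer 13-41: 29 each from B, C, D = 29*3 = 87 chips; eligible B, C, D
Layer 42-124: 83 each from B, D = 83*2 = 166 chips; eligible B, D

Pot 1: 48 chips, eligible: A, B, C, D
Pot 2: 87 chips, eligible: B, C, D
Pot 3: 166 chips, eligible: B, D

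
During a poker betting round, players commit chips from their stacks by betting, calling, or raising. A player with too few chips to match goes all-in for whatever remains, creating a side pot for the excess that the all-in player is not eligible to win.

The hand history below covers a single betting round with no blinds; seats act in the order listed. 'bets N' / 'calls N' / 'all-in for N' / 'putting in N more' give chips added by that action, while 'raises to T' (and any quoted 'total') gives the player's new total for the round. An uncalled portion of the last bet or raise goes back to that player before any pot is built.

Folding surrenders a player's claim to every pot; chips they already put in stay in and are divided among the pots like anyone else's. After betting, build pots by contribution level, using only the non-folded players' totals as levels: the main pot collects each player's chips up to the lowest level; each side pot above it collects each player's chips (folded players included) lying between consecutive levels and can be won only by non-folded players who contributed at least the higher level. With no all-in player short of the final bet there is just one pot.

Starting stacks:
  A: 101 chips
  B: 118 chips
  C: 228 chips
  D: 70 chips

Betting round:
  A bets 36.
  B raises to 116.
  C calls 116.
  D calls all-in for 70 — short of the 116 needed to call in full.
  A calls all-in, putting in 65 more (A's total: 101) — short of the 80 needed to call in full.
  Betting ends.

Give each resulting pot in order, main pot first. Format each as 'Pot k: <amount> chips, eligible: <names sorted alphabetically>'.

Pot 1: 280 chips, eligible: A, B, C, D
Pot 2: 93 chips, eligible: A, B, C
Pot 3: 30 chips, eligible: B, C

Derivation:
Contributions: A=101, B=116, C=116, D=70
Pot levels (distinct totals of non-folded players): 70, 101, 116
Layer 1-70: 70 each from A, B, C, D = 70*4 = 280 chips; eligible A, B, C, D
Layer 71-101: 31 each from A, B, C = 31*3 = 93 chips; eligible A, B, C
Layer 102-116: 15 each from B, C = 15*2 = 30 chips; eligible B, C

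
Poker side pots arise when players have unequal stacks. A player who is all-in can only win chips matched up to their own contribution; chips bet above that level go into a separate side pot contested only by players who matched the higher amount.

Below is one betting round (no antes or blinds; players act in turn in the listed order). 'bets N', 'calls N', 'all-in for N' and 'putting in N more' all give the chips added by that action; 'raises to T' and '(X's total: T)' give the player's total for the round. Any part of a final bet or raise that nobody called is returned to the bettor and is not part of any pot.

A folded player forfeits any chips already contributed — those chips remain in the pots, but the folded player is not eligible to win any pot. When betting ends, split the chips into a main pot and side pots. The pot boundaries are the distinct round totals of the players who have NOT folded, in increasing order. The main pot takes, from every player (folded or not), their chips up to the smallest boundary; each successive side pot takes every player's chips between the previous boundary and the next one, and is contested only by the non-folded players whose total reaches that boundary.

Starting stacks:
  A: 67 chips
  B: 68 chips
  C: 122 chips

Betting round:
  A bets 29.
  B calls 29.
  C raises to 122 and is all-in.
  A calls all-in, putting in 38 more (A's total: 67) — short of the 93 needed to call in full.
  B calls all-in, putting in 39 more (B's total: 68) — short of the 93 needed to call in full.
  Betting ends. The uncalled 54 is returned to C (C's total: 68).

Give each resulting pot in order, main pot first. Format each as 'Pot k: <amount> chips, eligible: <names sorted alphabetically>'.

Contributions (after 54 returned to C): A=67, B=68, C=68
Pot levels (distinct totals of non-folded players): 67, 68
Layer 1-67: 67 each from A, B, C = 67*3 = 201 chips; eligible A, B, C
Layer 68-68: 1 each from B, C = 1*2 = 2 chips; eligible B, C

Pot 1: 201 chips, eligible: A, B, C
Pot 2: 2 chips, eligible: B, C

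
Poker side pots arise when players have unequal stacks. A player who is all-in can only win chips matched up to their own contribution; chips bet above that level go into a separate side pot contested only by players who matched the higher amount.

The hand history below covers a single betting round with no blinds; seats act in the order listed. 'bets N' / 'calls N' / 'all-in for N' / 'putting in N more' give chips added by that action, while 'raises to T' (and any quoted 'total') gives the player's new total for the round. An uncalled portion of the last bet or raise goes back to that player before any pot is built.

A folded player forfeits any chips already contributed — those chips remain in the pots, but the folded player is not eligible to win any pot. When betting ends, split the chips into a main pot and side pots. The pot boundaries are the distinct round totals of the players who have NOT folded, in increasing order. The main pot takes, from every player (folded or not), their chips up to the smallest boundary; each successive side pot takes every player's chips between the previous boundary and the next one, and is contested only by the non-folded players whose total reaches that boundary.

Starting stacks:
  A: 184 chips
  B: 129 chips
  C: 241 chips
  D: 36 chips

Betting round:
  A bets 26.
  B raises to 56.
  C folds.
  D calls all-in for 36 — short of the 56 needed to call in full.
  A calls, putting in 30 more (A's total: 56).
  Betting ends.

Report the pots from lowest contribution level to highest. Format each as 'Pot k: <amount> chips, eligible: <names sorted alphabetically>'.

Contributions: A=56, B=56, D=36
Folded: C
Pot levels (distinct totals of non-folded players): 36, 56
Layer 1-36: 36 each from A, B, D = 36*3 = 108 chips; eligible A, B, D
Layer 37-56: 20 each from A, B = 20*2 = 40 chips; eligible A, B

Pot 1: 108 chips, eligible: A, B, D
Pot 2: 40 chips, eligible: A, B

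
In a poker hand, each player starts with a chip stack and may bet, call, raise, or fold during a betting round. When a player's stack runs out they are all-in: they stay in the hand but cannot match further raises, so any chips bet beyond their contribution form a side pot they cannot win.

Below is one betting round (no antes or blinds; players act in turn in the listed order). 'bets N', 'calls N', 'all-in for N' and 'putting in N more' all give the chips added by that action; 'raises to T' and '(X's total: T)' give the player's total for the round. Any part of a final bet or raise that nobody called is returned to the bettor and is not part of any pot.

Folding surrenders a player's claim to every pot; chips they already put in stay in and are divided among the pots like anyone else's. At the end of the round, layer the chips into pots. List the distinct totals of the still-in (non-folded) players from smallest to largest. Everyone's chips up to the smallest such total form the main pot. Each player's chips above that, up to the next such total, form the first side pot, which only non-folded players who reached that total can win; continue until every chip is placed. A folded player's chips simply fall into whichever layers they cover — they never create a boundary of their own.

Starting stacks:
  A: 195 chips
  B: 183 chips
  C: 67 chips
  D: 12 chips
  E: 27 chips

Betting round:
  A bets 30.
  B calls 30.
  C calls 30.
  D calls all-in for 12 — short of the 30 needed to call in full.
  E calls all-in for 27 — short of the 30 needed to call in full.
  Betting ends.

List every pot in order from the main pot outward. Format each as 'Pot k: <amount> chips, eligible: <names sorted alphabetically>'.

Pot 1: 60 chips, eligible: A, B, C, D, E
Pot 2: 60 chips, eligible: A, B, C, E
Pot 3: 9 chips, eligible: A, B, C

Derivation:
Contributions: A=30, B=30, C=30, D=12, E=27
Pot levels (distinct totals of non-folded players): 12, 27, 30
Layer 1-12: 12 each from A, B, C, D, E = 12*5 = 60 chips; eligible A, B, C, D, E
Layer 13-27: 15 each from A, B, C, E = 15*4 = 60 chips; eligible A, B, C, E
Layer 28-30: 3 each from A, B, C = 3*3 = 9 chips; eligible A, B, C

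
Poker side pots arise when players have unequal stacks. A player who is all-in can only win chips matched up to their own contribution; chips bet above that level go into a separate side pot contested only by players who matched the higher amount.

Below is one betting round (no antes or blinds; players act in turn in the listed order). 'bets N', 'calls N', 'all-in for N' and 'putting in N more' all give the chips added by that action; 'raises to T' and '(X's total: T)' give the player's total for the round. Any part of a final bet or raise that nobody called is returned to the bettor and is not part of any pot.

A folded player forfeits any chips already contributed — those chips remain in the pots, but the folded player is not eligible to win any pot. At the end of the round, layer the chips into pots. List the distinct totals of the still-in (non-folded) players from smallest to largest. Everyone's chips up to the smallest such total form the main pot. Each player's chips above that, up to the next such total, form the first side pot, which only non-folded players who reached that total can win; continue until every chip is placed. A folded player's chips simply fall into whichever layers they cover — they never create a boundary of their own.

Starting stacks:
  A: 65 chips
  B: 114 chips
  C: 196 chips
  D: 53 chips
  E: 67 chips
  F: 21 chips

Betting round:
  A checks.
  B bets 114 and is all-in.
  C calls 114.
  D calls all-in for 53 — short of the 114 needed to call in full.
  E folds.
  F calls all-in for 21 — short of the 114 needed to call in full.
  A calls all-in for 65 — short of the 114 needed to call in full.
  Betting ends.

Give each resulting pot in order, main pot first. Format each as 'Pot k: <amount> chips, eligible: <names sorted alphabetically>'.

Pot 1: 105 chips, eligible: A, B, C, D, F
Pot 2: 128 chips, eligible: A, B, C, D
Pot 3: 36 chips, eligible: A, B, C
Pot 4: 98 chips, eligible: B, C

Derivation:
Contributions: A=65, B=114, C=114, D=53, F=21
Folded: E
Pot levels (distinct totals of non-folded players): 21, 53, 65, 114
Layer 1-21: 21 each from A, B, C, D, F = 21*5 = 105 chips; eligible A, B, C, D, F
Layer 22-53: 32 each from A, B, C, D = 32*4 = 128 chips; eligible A, B, C, D
Layer 54-65: 12 each from A, B, C = 12*3 = 36 chips; eligible A, B, C
Layer 66-114: 49 each from B, C = 49*2 = 98 chips; eligible B, C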